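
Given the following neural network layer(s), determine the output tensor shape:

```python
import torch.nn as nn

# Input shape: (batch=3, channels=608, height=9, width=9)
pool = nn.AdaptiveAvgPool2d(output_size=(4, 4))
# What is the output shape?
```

Input: (3, 608, 9, 9) -> Output: (3, 608, 4, 4)

Answer: (3, 608, 4, 4)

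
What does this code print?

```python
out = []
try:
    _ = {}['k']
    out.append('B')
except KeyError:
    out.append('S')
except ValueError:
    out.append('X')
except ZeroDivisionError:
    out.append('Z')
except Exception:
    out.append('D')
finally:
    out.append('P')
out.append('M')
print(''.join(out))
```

Execution trace: 'S' (except KeyError) → 'P' (finally) → 'M' (after the try/except). Output: SPM

Answer: SPM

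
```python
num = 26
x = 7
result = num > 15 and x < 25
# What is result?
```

Trace:
`num = 26` → num = 26
`x = 7` → x = 7
`result = num > 15 and x < 25` → result = True
So result = True

Answer: True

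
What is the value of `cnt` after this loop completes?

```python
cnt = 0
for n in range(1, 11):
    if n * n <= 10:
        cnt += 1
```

Count numbers where n² ≤ 10
`cnt` takes the values: 0 → 1 → 2 → 3

Answer: 3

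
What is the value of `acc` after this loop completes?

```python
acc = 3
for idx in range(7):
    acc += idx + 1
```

Start at 3, add 1 to 7 = 31
`acc` takes the values: 3 → 4 → 6 → 9 → 13 → 18 → 24 → 31

Answer: 31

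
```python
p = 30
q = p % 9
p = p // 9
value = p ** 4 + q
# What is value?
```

Trace:
`p = 30` → p = 30
`q = p % 9` → q = 3
`p = p // 9` → p = 3
`value = p ** 4 + q` → value = 84
So value = 84

Answer: 84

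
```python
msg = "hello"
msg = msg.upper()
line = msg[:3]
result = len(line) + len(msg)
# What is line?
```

Trace:
`msg = "hello"` → msg = 'hello'
`msg = msg.upper()` → msg = 'HELLO'
`line = msg[:3]` → line = 'HEL'
`result = len(line) + len(msg)` → result = 8
So line = 'HEL'

Answer: 'HEL'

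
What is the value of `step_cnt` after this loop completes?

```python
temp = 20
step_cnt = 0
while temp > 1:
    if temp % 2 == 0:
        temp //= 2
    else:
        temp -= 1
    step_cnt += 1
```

Steps to reduce 20 to 1
`step_cnt` takes the values: 0 → 1 → 2 → 3 → 4 → 5

Answer: 5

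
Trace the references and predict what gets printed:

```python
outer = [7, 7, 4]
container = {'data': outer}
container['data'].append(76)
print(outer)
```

Key concept: dict holds reference to list.
Step by step:
`outer = [7, 7, 4]` → outer = [7, 7, 4]
`container = {'data': outer}` → container = {'data': [7, 7, 4]}
`container['data'].append(76)` → outer = [7, 7, 4, 76]; container = {'data': [7, 7, 4, 76]}
`print(outer)` → prints [7, 7, 4, 76]

Answer: [7, 7, 4, 76]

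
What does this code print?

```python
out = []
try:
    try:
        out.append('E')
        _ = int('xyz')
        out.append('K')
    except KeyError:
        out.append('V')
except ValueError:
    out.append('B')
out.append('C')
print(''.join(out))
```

Execution trace: 'E' (try body) → 'B' (outer except ValueError) → 'C' (after the try/except). Output: EBC

Answer: EBC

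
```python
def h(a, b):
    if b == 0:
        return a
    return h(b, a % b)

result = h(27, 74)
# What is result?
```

h(27, 74) -> h(74, 27) -> h(27, 20) -> h(20, 7) -> h(7, 6) -> h(6, 1) -> h(1, 0) -> 1

Answer: 1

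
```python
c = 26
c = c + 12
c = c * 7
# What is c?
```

Trace:
`c = 26` → c = 26
`c = c + 12` → c = 38
`c = c * 7` → c = 266
So c = 266

Answer: 266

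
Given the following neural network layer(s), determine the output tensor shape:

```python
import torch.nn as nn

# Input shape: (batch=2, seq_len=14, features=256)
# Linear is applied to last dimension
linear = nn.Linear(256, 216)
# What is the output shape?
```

Input: (2, 14, 256) -> Output: (2, 14, 216)

Answer: (2, 14, 216)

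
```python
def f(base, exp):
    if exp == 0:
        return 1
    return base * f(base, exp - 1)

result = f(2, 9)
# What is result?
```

f(2, 9) = 2 * 2 * 2 * 2 * 2 * 2 * 2 * 2 * 2 = 512

Answer: 512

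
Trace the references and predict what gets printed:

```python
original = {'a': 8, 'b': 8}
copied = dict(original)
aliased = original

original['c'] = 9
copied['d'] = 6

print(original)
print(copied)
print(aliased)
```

Key concept: dict() creates copy, assignment creates alias.
Step by step:
`original = {'a': 8, 'b': 8}` → original = {'a': 8, 'b': 8}
`copied = dict(original)` → copied = {'a': 8, 'b': 8}
`aliased = original` → aliased = {'a': 8, 'b': 8} (same object as original)
`original['c'] = 9` → original = {'a': 8, 'b': 8, 'c': 9} (same object as aliased); aliased = {'a': 8, 'b': 8, 'c': 9} (same object as original)
`copied['d'] = 6` → copied = {'a': 8, 'b': 8, 'd': 6}
`print(original)` → prints {'a': 8, 'b': 8, 'c': 9}
`print(copied)` → prints {'a': 8, 'b': 8, 'd': 6}
`print(aliased)` → prints {'a': 8, 'b': 8, 'c': 9}

Answer:
{'a': 8, 'b': 8, 'c': 9}
{'a': 8, 'b': 8, 'd': 6}
{'a': 8, 'b': 8, 'c': 9}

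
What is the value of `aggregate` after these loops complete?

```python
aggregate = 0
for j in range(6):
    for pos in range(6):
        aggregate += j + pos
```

Sum of all j+pos for j,pos in 6x6
`aggregate` takes the values: 0 → 1 → 3 → 6 → 10 → 15 → 16 → 18 → 21 → 25 → 30 → 36 → 38 → 41 → 45 → 50 → 56 → 63 → 66 → 70 → 75 → 81 → 88 → 96 → 100 → 105 → 111 → 118 → 126 → 135 → 140 → 146 → 153 → 161 → 170 → 180

Answer: 180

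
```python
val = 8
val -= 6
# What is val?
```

Trace:
`val = 8` → val = 8
`val -= 6` → val = 2
So val = 2

Answer: 2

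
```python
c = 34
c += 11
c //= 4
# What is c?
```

Trace:
`c = 34` → c = 34
`c += 11` → c = 45
`c //= 4` → c = 11
So c = 11

Answer: 11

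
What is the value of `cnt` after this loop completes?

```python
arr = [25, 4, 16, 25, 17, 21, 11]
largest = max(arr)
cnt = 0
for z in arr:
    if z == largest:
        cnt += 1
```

Count of max value 25 in [25, 4, 16, 25, 17, 21, 11]
`cnt` takes the values: 0 → 1 → 2

Answer: 2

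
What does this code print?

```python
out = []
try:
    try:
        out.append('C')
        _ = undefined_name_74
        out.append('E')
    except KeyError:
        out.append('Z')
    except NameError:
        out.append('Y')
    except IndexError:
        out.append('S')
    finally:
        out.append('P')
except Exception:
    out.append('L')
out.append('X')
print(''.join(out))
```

Execution trace: 'C' (inner try body) → 'Y' (inner except NameError) → 'P' (inner finally) → 'X' (after the try/except). Output: CYPX

Answer: CYPX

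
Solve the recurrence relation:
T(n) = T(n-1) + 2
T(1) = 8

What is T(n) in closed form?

Unrolling: T(n) = T(1) + 2·(n-1) = 8 + 2(n-1) = 2n + 6.

Answer: T(n) = 2n + 6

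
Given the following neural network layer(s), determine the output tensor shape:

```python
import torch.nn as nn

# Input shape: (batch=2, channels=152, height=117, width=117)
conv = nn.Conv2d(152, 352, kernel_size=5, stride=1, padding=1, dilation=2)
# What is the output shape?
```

Input: (2, 152, 117, 117) -> Output: (2, 352, 111, 111)

Answer: (2, 352, 111, 111)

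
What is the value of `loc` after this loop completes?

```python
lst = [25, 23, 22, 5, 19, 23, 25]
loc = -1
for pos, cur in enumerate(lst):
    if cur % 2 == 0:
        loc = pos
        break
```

First even number index in [25, 23, 22, 5, 19, 23, 25]
`loc` takes the values: -1 → 2

Answer: 2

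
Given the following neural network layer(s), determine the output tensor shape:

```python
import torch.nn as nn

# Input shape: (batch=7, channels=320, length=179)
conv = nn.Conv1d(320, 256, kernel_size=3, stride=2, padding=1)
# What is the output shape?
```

Input: (7, 320, 179) -> Output: (7, 256, 90)

Answer: (7, 256, 90)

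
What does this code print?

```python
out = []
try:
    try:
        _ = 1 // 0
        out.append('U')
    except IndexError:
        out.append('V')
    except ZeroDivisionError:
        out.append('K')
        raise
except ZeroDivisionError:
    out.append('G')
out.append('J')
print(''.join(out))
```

Execution trace: 'K' (inner except ZeroDivisionError) → 'G' (outer except ZeroDivisionError) → 'J' (after the try/except). Output: KGJ

Answer: KGJ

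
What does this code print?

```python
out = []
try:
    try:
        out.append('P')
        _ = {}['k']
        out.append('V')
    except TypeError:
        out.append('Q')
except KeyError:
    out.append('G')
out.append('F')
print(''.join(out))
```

Execution trace: 'P' (try body) → 'G' (outer except KeyError) → 'F' (after the try/except). Output: PGF

Answer: PGF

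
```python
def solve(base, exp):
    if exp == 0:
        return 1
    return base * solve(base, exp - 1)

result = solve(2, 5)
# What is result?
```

solve(2, 5) = 2 * 2 * 2 * 2 * 2 = 32

Answer: 32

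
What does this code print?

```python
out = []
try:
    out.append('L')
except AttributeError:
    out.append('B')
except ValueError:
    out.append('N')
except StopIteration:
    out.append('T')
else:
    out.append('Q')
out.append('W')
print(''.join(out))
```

Execution trace: 'L' (try body, no exception) → 'Q' (else) → 'W' (after the try/except). Output: LQW

Answer: LQW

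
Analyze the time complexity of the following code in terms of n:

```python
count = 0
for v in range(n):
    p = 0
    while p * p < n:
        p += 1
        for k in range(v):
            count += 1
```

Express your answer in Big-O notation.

Each loop level contributes: n × √n × n. Multiplying the contributions gives O(n^2√n).

Answer: O(n^2√n)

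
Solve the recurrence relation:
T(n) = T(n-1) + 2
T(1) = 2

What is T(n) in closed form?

Unrolling: T(n) = T(1) + 2·(n-1) = 2 + 2(n-1) = 2n.

Answer: T(n) = 2n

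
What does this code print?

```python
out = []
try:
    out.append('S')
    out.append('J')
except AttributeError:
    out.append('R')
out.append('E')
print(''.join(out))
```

Execution trace: 'S' (try body) → 'J' (try body, no exception) → 'E' (after the try/except). Output: SJE

Answer: SJE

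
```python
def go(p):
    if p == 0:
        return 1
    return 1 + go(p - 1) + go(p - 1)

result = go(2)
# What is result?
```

go(p) = 1 + 2·go(p-1), go(0)=1. Closed form: (1+1)·2^2 - 1 = 7.

Answer: 7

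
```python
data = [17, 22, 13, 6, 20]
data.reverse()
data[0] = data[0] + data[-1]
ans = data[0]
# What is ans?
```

Trace:
`data = [17, 22, 13, 6, 20]` → data = [17, 22, 13, 6, 20]
`data.reverse()` → data = [20, 6, 13, 22, 17]
`data[0] = data[0] + data[-1]` → data = [37, 6, 13, 22, 17]
`ans = data[0]` → ans = 37
So ans = 37

Answer: 37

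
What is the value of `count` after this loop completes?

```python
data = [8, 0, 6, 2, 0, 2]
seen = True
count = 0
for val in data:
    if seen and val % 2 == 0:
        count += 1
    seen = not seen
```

Count even values at even positions
`count` takes the values: 0 → 1 → 2 → 3

Answer: 3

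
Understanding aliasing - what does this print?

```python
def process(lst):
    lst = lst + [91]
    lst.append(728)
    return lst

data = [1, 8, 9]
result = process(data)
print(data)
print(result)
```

Key concept: rebinding parameter vs mutation.
Step by step:
`data = [1, 8, 9]` → data = [1, 8, 9]
`result = process(data)` → result = [1, 8, 9, 91, 728]
`print(data)` → prints [1, 8, 9]
`print(result)` → prints [1, 8, 9, 91, 728]

Answer:
[1, 8, 9]
[1, 8, 9, 91, 728]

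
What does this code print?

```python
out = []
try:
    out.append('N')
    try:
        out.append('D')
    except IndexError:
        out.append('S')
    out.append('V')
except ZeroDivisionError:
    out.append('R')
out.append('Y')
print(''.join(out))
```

Execution trace: 'N' (try body) → 'D' (inner try body, no exception) → 'V' (try body, no exception) → 'Y' (after the try/except). Output: NDVY

Answer: NDVY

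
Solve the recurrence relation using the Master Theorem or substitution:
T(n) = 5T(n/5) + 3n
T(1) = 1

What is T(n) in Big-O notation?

By Master Theorem: a=5, b=5, f(n)=3n. Since log_5(5) = 1 and f(n) = Θ(n^1), Case 2 applies. T(n) = O(n log n).

Answer: O(n log n)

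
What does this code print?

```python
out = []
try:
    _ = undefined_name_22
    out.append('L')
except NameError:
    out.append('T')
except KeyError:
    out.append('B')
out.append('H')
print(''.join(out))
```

Execution trace: 'T' (except NameError) → 'H' (after the try/except). Output: TH

Answer: TH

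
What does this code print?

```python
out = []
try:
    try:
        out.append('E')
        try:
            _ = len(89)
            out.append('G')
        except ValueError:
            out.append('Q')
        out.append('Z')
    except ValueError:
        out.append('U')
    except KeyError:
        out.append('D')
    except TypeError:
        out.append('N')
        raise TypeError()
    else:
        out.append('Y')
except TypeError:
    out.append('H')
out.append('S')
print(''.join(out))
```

Execution trace: 'E' (try body) → 'N' (except TypeError) → 'H' (outer except TypeError) → 'S' (after the try/except). Output: ENHS

Answer: ENHS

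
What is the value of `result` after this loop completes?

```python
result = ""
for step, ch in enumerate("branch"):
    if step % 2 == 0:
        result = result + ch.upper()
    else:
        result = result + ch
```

Uppercase even positions in 'branch'
`result` takes the values: "" → "B" → "Br" → "BrA" → "BrAn" → "BrAnC" → "BrAnCh"

Answer: "BrAnCh"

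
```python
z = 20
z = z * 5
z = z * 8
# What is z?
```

Trace:
`z = 20` → z = 20
`z = z * 5` → z = 100
`z = z * 8` → z = 800
So z = 800

Answer: 800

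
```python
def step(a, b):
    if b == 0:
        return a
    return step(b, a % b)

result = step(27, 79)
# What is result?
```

step(27, 79) -> step(79, 27) -> step(27, 25) -> step(25, 2) -> step(2, 1) -> step(1, 0) -> 1

Answer: 1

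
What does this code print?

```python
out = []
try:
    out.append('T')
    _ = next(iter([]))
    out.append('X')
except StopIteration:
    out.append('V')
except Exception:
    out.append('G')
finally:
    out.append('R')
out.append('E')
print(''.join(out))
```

Execution trace: 'T' (try body) → 'V' (except StopIteration) → 'R' (finally) → 'E' (after the try/except). Output: TVRE

Answer: TVRE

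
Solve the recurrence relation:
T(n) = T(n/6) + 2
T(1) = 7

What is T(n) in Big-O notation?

Each step divides n by 6 and adds 2. After log_6(n) steps we reach T(1)=7. So T(n) = 2·log_6(n) + 7 = O(log n).

Answer: O(log n)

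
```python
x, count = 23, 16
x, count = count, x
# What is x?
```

Trace:
`x, count = 23, 16` → x = 23; count = 16
`x, count = count, x` → x = 16; count = 23
So x = 16

Answer: 16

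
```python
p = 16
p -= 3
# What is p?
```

Trace:
`p = 16` → p = 16
`p -= 3` → p = 13
So p = 13

Answer: 13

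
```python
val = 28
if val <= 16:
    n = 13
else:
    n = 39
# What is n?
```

Trace:
`val = 28` → val = 28
`if val <= 16: ...` → val <= 16 is False, take else branch → n = 39
So n = 39

Answer: 39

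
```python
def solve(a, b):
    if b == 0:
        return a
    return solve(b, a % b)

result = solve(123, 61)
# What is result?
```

solve(123, 61) -> solve(61, 1) -> solve(1, 0) -> 1

Answer: 1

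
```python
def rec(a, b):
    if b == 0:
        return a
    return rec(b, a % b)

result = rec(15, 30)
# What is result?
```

rec(15, 30) -> rec(30, 15) -> rec(15, 0) -> 15

Answer: 15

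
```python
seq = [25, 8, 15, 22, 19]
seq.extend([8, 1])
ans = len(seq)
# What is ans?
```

Trace:
`seq = [25, 8, 15, 22, 19]` → seq = [25, 8, 15, 22, 19]
`seq.extend([8, 1])` → seq = [25, 8, 15, 22, 19, 8, 1]
`ans = len(seq)` → ans = 7
So ans = 7

Answer: 7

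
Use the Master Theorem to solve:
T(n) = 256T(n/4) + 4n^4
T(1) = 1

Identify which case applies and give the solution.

a=256, b=4, f(n)=4n^4. log_4(256) = 4. Since c=4 = 4, Case 2 applies: T(n) = Θ(n^log_b(a) · log n) = O(n^4 log n).

Answer: O(n^4 log n) - Case 2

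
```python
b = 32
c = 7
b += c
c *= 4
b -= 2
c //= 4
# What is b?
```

Trace:
`b = 32` → b = 32
`c = 7` → c = 7
`b += c` → b = 39
`c *= 4` → c = 28
`b -= 2` → b = 37
`c //= 4` → c = 7
So b = 37

Answer: 37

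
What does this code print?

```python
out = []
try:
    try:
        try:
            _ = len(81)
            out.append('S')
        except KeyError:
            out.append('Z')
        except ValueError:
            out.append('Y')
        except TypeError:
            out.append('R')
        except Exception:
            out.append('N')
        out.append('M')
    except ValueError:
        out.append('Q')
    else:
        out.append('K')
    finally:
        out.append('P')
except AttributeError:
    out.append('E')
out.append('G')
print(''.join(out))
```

Execution trace: 'R' (inner except TypeError) → 'M' (try body, no exception) → 'K' (else) → 'P' (finally) → 'G' (after the try/except). Output: RMKPG

Answer: RMKPG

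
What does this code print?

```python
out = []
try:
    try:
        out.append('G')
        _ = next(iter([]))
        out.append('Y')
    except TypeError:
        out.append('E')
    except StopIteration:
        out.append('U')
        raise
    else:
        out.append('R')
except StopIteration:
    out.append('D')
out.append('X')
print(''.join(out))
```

Execution trace: 'G' (inner try body) → 'U' (inner except StopIteration) → 'D' (outer except StopIteration) → 'X' (after the try/except). Output: GUDX

Answer: GUDX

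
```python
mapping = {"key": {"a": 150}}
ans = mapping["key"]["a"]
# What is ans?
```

Trace:
`mapping = {"key": {"a": 150}}` → mapping = {'key': {'a': 150}}
`ans = mapping["key"]["a"]` → ans = 150
So ans = 150

Answer: 150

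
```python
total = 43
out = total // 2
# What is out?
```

Trace:
`total = 43` → total = 43
`out = total // 2` → out = 21
So out = 21

Answer: 21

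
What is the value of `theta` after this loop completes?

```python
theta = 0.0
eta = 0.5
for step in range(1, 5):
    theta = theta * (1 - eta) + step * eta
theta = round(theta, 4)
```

Moving average with lr=0.5
`theta` takes the values: 0.0 → 0.5 → 1.25 → 2.125 → 3.0625

Answer: 3.0625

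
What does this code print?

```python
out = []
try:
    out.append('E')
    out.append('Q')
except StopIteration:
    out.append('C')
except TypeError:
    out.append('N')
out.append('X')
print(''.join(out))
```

Execution trace: 'E' (try body) → 'Q' (try body, no exception) → 'X' (after the try/except). Output: EQX

Answer: EQX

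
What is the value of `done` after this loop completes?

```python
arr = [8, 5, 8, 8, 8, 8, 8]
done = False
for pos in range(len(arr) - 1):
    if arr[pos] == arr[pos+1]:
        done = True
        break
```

Check consecutive duplicates in [8, 5, 8, 8, 8, 8, 8]
`done` takes the values: False → True

Answer: True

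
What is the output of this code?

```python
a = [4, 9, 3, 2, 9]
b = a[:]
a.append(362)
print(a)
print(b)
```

Key concept: slice [:] creates copy.
Step by step:
`a = [4, 9, 3, 2, 9]` → a = [4, 9, 3, 2, 9]
`b = a[:]` → b = [4, 9, 3, 2, 9]
`a.append(362)` → a = [4, 9, 3, 2, 9, 362]
`print(a)` → prints [4, 9, 3, 2, 9, 362]
`print(b)` → prints [4, 9, 3, 2, 9]

Answer:
[4, 9, 3, 2, 9, 362]
[4, 9, 3, 2, 9]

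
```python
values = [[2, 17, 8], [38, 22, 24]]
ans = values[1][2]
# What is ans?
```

Trace:
`values = [[2, 17, 8], [38, 22, 24]]` → values = [[2, 17, 8], [38, 22, 24]]
`ans = values[1][2]` → ans = 24
So ans = 24

Answer: 24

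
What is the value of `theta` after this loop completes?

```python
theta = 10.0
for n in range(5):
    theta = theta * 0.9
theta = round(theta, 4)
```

Exponential decay: 10.0 * 0.9^5
`theta` takes the values: 10.0 → 9.0 → 8.1 → 7.29 → 6.561 → 5.9049

Answer: 5.9049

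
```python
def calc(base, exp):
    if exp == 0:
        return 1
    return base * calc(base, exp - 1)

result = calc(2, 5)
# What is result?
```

calc(2, 5) = 2 * 2 * 2 * 2 * 2 = 32

Answer: 32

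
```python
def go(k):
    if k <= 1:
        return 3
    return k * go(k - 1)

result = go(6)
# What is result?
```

go(6) = 6 * 5 * 4 * 3 * 2 * 3 = 2160

Answer: 2160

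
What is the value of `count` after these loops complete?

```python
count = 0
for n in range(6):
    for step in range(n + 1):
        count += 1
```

Triangle: 1 + 2 + ... + 6
`count` takes the values: 0 → 1 → 2 → 3 → 4 → 5 → 6 → 7 → 8 → 9 → 10 → 11 → 12 → 13 → 14 → 15 → 16 → 17 → 18 → 19 → 20 → 21

Answer: 21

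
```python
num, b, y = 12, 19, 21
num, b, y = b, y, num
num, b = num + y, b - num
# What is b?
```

Trace:
`num, b, y = 12, 19, 21` → num = 12; b = 19; y = 21
`num, b, y = b, y, num` → num = 19; b = 21; y = 12
`num, b = num + y, b - num` → num = 31; b = 2
So b = 2

Answer: 2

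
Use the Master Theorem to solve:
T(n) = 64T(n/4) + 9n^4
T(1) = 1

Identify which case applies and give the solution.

a=64, b=4, f(n)=9n^4. log_4(64) = 3. Since c=4 > 3 and the regularity condition holds (64(n/4)^4 = (64/4^4)n^4 with 64/4^4 < 1), Case 3 applies: T(n) = Θ(f(n)) = O(n^4).

Answer: O(n^4) - Case 3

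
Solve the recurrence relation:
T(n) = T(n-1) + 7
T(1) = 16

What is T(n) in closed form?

Unrolling: T(n) = T(1) + 7·(n-1) = 16 + 7(n-1) = 7n + 9.

Answer: T(n) = 7n + 9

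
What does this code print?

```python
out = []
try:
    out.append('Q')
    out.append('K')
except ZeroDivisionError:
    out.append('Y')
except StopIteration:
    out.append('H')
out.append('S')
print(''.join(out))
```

Execution trace: 'Q' (try body) → 'K' (try body, no exception) → 'S' (after the try/except). Output: QKS

Answer: QKS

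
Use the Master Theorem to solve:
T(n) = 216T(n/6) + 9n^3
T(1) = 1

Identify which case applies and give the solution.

a=216, b=6, f(n)=9n^3. log_6(216) = 3. Since c=3 = 3, Case 2 applies: T(n) = Θ(n^log_b(a) · log n) = O(n^3 log n).

Answer: O(n^3 log n) - Case 2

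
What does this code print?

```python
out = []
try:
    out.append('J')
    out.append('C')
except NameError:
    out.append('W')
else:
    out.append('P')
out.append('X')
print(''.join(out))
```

Execution trace: 'J' (try body) → 'C' (try body, no exception) → 'P' (else) → 'X' (after the try/except). Output: JCPX

Answer: JCPX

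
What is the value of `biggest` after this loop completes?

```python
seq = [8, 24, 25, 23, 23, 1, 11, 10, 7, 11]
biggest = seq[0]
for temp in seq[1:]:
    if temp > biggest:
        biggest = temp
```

Maximum of [8, 24, 25, 23, 23, 1, 11, 10, 7, 11]
`biggest` takes the values: 8 → 24 → 25

Answer: 25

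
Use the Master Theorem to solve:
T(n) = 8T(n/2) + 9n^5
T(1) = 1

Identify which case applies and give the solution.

a=8, b=2, f(n)=9n^5. log_2(8) = 3. Since c=5 > 3 and the regularity condition holds (8(n/2)^5 = (8/2^5)n^5 with 8/2^5 < 1), Case 3 applies: T(n) = Θ(f(n)) = O(n^5).

Answer: O(n^5) - Case 3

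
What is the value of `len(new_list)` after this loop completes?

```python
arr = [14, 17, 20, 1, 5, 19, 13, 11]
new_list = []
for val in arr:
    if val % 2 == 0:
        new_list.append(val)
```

Count even numbers in [14, 17, 20, 1, 5, 19, 13, 11]
`new_list` takes the values: [] → [14] → [14, 20]
So `len(new_list)` = 2

Answer: 2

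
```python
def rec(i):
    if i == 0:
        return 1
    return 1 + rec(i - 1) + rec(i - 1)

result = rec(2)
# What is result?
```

rec(i) = 1 + 2·rec(i-1), rec(0)=1. Closed form: (1+1)·2^2 - 1 = 7.

Answer: 7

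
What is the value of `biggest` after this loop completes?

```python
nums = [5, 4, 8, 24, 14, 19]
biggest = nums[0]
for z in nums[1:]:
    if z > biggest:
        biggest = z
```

Maximum of [5, 4, 8, 24, 14, 19]
`biggest` takes the values: 5 → 8 → 24

Answer: 24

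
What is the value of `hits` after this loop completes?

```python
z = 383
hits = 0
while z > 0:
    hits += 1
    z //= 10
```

Count digits by repeated division by 10
`hits` takes the values: 0 → 1 → 2 → 3

Answer: 3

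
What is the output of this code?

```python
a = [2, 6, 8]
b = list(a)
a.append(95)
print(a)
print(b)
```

Key concept: list() constructor creates copy.
Step by step:
`a = [2, 6, 8]` → a = [2, 6, 8]
`b = list(a)` → b = [2, 6, 8]
`a.append(95)` → a = [2, 6, 8, 95]
`print(a)` → prints [2, 6, 8, 95]
`print(b)` → prints [2, 6, 8]

Answer:
[2, 6, 8, 95]
[2, 6, 8]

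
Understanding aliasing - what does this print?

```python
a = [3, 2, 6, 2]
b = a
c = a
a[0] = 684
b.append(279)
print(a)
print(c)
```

Key concept: multiple aliases.
Step by step:
`a = [3, 2, 6, 2]` → a = [3, 2, 6, 2]
`b = a` → b = [3, 2, 6, 2] (same object as a)
`c = a` → c = [3, 2, 6, 2] (same object as a, b)
`a[0] = 684` → a = [684, 2, 6, 2] (same object as b, c); b = [684, 2, 6, 2] (same object as a, c); c = [684, 2, 6, 2] (same object as a, b)
`b.append(279)` → a = [684, 2, 6, 2, 279] (same object as b, c); b = [684, 2, 6, 2, 279] (same object as a, c); c = [684, 2, 6, 2, 279] (same object as a, b)
`print(a)` → prints [684, 2, 6, 2, 279]
`print(c)` → prints [684, 2, 6, 2, 279]

Answer:
[684, 2, 6, 2, 279]
[684, 2, 6, 2, 279]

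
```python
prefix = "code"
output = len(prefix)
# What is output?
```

Trace:
`prefix = "code"` → prefix = 'code'
`output = len(prefix)` → output = 4
So output = 4

Answer: 4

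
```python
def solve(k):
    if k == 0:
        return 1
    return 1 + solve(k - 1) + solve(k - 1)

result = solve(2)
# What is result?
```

solve(k) = 1 + 2·solve(k-1), solve(0)=1. Closed form: (1+1)·2^2 - 1 = 7.

Answer: 7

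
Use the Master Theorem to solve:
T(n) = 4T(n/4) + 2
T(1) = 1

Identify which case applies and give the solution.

a=4, b=4, f(n)=2. log_4(4) = 1. Since c=0 < 1, Case 1 applies: T(n) = Θ(n^log_b(a)) = O(n).

Answer: O(n) - Case 1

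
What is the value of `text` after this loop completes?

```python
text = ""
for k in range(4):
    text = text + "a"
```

Repeat 'a' 4 times
`text` takes the values: "" → "a" → "aa" → "aaa" → "aaaa"

Answer: "aaaa"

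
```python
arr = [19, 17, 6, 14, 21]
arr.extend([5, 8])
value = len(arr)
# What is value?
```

Trace:
`arr = [19, 17, 6, 14, 21]` → arr = [19, 17, 6, 14, 21]
`arr.extend([5, 8])` → arr = [19, 17, 6, 14, 21, 5, 8]
`value = len(arr)` → value = 7
So value = 7

Answer: 7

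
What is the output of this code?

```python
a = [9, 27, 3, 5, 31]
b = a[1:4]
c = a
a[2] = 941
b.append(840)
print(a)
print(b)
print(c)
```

Key concept: slice vs alias.
Step by step:
`a = [9, 27, 3, 5, 31]` → a = [9, 27, 3, 5, 31]
`b = a[1:4]` → b = [27, 3, 5]
`c = a` → c = [9, 27, 3, 5, 31] (same object as a)
`a[2] = 941` → a = [9, 27, 941, 5, 31] (same object as c); c = [9, 27, 941, 5, 31] (same object as a)
`b.append(840)` → b = [27, 3, 5, 840]
`print(a)` → prints [9, 27, 941, 5, 31]
`print(b)` → prints [27, 3, 5, 840]
`print(c)` → prints [9, 27, 941, 5, 31]

Answer:
[9, 27, 941, 5, 31]
[27, 3, 5, 840]
[9, 27, 941, 5, 31]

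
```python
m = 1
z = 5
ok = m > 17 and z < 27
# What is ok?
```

Trace:
`m = 1` → m = 1
`z = 5` → z = 5
`ok = m > 17 and z < 27` → ok = False
So ok = False

Answer: False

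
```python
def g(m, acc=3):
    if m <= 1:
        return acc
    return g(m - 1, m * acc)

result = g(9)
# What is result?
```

Accumulator trace (n, acc): (9, 3) -> (8, 27) -> (7, 216) -> (6, 1512) -> (5, 9072) -> (4, 45360) -> (3, 181440) -> (2, 544320) -> (1, 1088640) -> return 1088640

Answer: 1088640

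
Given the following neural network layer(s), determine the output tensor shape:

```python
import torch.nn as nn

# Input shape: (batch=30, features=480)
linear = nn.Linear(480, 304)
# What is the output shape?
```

Input: (30, 480) -> Output: (30, 304)

Answer: (30, 304)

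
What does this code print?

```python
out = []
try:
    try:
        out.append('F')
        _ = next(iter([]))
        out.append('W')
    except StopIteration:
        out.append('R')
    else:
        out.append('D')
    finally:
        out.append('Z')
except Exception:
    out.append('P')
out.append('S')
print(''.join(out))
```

Execution trace: 'F' (inner try body) → 'R' (inner except StopIteration) → 'Z' (inner finally) → 'S' (after the try/except). Output: FRZS

Answer: FRZS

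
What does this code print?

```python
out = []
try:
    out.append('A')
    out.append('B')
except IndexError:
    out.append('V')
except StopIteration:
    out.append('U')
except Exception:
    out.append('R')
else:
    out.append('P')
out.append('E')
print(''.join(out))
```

Execution trace: 'A' (try body) → 'B' (try body, no exception) → 'P' (else) → 'E' (after the try/except). Output: ABPE

Answer: ABPE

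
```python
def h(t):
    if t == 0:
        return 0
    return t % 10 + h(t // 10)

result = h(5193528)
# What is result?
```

Sum of digits of 5193528: 8 + 2 + 5 + 3 + 9 + 1 + 5 = 33

Answer: 33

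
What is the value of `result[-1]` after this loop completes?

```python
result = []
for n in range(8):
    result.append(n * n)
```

Last element of squares 0 to 7
`result` takes the values: [] → [0] → [0, 1] → [0, 1, 4] → [0, 1, 4, 9] → [0, 1, 4, 9, 16] → [0, 1, 4, 9, 16, 25] → [0, 1, 4, 9, 16, 25, 36] → [0, 1, 4, 9, 16, 25, 36, 49]
So `result[-1]` = 49

Answer: 49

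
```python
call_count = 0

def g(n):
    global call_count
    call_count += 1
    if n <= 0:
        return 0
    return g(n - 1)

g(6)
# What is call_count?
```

Linear recursion stepping by 1: 7 calls from n=6 down to ≤0.

Answer: 7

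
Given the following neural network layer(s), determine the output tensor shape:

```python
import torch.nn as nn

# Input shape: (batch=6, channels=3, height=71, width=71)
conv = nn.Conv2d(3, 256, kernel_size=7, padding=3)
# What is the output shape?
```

Input: (6, 3, 71, 71) -> Output: (6, 256, 71, 71)

Answer: (6, 256, 71, 71)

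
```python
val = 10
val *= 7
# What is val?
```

Trace:
`val = 10` → val = 10
`val *= 7` → val = 70
So val = 70

Answer: 70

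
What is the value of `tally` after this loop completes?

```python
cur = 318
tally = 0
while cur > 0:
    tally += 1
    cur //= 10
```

Count digits by repeated division by 10
`tally` takes the values: 0 → 1 → 2 → 3

Answer: 3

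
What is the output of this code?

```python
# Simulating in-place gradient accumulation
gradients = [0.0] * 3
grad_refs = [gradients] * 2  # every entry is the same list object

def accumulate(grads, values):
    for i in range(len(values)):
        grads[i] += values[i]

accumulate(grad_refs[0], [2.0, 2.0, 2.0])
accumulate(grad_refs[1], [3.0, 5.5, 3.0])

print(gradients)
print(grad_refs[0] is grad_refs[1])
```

Key concept: gradient accumulation aliasing.
Step by step:
`gradients = [0.0] * 3` → gradients = [0.0, 0.0, 0.0]
`grad_refs = [gradients] * 2` → grad_refs = [[0.0, 0.0, 0.0], [0.0, 0.0, 0.0]]
`accumulate(grad_refs[0], [2.0, 2.0, 2.0])` → gradients = [2.0, 2.0, 2.0]; grad_refs = [[2.0, 2.0, 2.0], [2.0, 2.0, 2.0]]
`accumulate(grad_refs[1], [3.0, 5.5, 3.0])` → gradients = [5.0, 7.5, 5.0]; grad_refs = [[5.0, 7.5, 5.0], [5.0, 7.5, 5.0]]
`print(gradients)` → prints [5.0, 7.5, 5.0]
`print(grad_refs[0] is grad_refs[1])` → prints True

Answer:
[5.0, 7.5, 5.0]
True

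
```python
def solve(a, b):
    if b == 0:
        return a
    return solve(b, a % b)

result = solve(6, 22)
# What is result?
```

solve(6, 22) -> solve(22, 6) -> solve(6, 4) -> solve(4, 2) -> solve(2, 0) -> 2

Answer: 2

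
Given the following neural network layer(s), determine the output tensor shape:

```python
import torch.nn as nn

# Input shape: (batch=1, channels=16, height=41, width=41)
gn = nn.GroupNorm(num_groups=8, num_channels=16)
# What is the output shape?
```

Input: (1, 16, 41, 41) -> Output: (1, 16, 41, 41)

Answer: (1, 16, 41, 41)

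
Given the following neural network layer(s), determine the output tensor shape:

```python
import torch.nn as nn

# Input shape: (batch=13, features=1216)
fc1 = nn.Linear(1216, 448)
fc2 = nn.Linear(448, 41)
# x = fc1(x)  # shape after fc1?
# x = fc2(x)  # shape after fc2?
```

Input: (13, 1216) -> after fc1: (13, 448) -> Output: (13, 41)

Answer: (13, 41)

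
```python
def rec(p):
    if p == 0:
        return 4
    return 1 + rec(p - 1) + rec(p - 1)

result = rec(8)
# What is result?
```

rec(p) = 1 + 2·rec(p-1), rec(0)=4. Closed form: (4+1)·2^8 - 1 = 1279.

Answer: 1279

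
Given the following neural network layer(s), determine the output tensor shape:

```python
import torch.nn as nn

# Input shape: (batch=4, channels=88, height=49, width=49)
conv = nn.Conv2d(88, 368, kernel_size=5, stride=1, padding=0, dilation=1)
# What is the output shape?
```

Input: (4, 88, 49, 49) -> Output: (4, 368, 45, 45)

Answer: (4, 368, 45, 45)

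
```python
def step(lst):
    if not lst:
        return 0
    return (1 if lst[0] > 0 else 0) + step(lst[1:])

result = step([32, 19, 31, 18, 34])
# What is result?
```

Count of positive elements in [32, 19, 31, 18, 34] = 5

Answer: 5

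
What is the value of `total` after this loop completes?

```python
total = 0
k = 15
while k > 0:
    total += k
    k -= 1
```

Sum 15 down to 1
`total` takes the values: 0 → 15 → 29 → 42 → 54 → 65 → 75 → 84 → 92 → 99 → 105 → 110 → 114 → 117 → 119 → 120

Answer: 120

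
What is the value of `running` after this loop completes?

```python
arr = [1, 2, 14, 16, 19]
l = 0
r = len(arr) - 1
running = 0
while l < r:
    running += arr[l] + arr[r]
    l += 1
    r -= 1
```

Sum of pairs from ends
`running` takes the values: 0 → 20 → 38

Answer: 38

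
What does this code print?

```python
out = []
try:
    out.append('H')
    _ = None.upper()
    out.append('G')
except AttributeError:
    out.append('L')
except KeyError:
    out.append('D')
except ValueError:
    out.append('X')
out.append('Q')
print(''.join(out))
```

Execution trace: 'H' (try body) → 'L' (except AttributeError) → 'Q' (after the try/except). Output: HLQ

Answer: HLQ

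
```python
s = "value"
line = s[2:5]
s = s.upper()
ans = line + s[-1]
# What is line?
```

Trace:
`s = "value"` → s = 'value'
`line = s[2:5]` → line = 'lue'
`s = s.upper()` → s = 'VALUE'
`ans = line + s[-1]` → ans = 'lueE'
So line = 'lue'

Answer: 'lue'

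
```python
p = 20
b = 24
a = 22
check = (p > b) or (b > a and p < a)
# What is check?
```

Trace:
`p = 20` → p = 20
`b = 24` → b = 24
`a = 22` → a = 22
`check = (p > b) or (b > a and p < a)` → check = True
So check = True

Answer: True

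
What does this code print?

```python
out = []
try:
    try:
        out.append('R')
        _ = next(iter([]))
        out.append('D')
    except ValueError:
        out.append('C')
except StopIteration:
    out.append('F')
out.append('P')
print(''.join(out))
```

Execution trace: 'R' (inner try body) → 'F' (outer except StopIteration) → 'P' (after the try/except). Output: RFP

Answer: RFP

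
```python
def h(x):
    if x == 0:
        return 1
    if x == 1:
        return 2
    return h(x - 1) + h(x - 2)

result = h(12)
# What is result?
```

Build up from base cases: h(0)=1, h(1)=2, h(2)=3, h(3)=5, h(4)=8, h(5)=13, h(6)=21, ..., h(12)=377

Answer: 377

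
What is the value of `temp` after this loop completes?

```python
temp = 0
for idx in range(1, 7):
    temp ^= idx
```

XOR of 1 to 6
`temp` takes the values: 0 → 1 → 3 → 0 → 4 → 1 → 7

Answer: 7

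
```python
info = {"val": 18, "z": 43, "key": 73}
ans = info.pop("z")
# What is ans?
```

Trace:
`info = {"val": 18, "z": 43, "key": 73}` → info = {'val': 18, 'z': 43, 'key': 73}
`ans = info.pop("z")` → info = {'val': 18, 'key': 73}; ans = 43
So ans = 43

Answer: 43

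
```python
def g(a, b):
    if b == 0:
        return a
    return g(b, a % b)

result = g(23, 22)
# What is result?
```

g(23, 22) -> g(22, 1) -> g(1, 0) -> 1

Answer: 1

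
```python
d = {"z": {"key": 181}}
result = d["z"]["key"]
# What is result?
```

Trace:
`d = {"z": {"key": 181}}` → d = {'z': {'key': 181}}
`result = d["z"]["key"]` → result = 181
So result = 181

Answer: 181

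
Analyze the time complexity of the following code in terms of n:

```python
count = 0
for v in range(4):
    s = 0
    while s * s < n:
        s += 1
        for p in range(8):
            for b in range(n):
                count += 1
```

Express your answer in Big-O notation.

Each loop level contributes: 1 × √n × 1 × n. Multiplying the contributions gives O(n√n).

Answer: O(n√n)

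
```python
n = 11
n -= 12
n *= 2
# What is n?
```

Trace:
`n = 11` → n = 11
`n -= 12` → n = -1
`n *= 2` → n = -2
So n = -2

Answer: -2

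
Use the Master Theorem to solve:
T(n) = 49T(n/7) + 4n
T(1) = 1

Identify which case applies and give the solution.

a=49, b=7, f(n)=4n. log_7(49) = 2. Since c=1 < 2, Case 1 applies: T(n) = Θ(n^log_b(a)) = O(n^2).

Answer: O(n^2) - Case 1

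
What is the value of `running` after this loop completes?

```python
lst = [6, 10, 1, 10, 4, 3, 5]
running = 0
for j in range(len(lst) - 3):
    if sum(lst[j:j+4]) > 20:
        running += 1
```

Count windows with sum > 20
`running` takes the values: 0 → 1 → 2 → 3

Answer: 3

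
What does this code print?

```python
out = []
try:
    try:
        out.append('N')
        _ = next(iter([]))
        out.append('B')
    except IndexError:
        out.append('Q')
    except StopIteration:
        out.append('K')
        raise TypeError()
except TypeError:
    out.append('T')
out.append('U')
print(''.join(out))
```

Execution trace: 'N' (inner try body) → 'K' (inner except StopIteration) → 'T' (outer except TypeError) → 'U' (after the try/except). Output: NKTU

Answer: NKTU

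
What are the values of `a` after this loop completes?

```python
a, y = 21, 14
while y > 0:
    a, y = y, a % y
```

GCD of 21 and 14
`a` takes the values: 21 → 14 → 7

Answer: 7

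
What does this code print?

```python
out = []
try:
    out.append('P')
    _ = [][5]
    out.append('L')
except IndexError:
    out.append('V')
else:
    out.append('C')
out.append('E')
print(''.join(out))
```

Execution trace: 'P' (try body) → 'V' (except IndexError) → 'E' (after the try/except). Output: PVE

Answer: PVE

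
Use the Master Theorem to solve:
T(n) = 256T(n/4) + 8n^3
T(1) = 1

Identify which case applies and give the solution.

a=256, b=4, f(n)=8n^3. log_4(256) = 4. Since c=3 < 4, Case 1 applies: T(n) = Θ(n^log_b(a)) = O(n^4).

Answer: O(n^4) - Case 1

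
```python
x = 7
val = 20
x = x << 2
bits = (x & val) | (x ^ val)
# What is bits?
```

Trace:
`x = 7` → x = 7
`val = 20` → val = 20
`x = x << 2` → x = 28
`bits = (x & val) | (x ^ val)` → bits = 28
So bits = 28

Answer: 28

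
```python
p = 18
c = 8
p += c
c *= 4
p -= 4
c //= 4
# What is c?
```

Trace:
`p = 18` → p = 18
`c = 8` → c = 8
`p += c` → p = 26
`c *= 4` → c = 32
`p -= 4` → p = 22
`c //= 4` → c = 8
So c = 8

Answer: 8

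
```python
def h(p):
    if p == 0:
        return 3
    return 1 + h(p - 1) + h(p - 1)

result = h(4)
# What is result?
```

h(p) = 1 + 2·h(p-1), h(0)=3. Closed form: (3+1)·2^4 - 1 = 63.

Answer: 63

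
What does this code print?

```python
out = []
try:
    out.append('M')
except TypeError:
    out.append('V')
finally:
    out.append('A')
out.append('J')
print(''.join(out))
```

Execution trace: 'M' (try body, no exception) → 'A' (finally) → 'J' (after the try/except). Output: MAJ

Answer: MAJ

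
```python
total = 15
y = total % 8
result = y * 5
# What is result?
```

Trace:
`total = 15` → total = 15
`y = total % 8` → y = 7
`result = y * 5` → result = 35
So result = 35

Answer: 35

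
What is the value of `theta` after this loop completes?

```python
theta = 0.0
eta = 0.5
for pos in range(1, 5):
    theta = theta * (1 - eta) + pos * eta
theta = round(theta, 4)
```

Moving average with lr=0.5
`theta` takes the values: 0.0 → 0.5 → 1.25 → 2.125 → 3.0625

Answer: 3.0625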